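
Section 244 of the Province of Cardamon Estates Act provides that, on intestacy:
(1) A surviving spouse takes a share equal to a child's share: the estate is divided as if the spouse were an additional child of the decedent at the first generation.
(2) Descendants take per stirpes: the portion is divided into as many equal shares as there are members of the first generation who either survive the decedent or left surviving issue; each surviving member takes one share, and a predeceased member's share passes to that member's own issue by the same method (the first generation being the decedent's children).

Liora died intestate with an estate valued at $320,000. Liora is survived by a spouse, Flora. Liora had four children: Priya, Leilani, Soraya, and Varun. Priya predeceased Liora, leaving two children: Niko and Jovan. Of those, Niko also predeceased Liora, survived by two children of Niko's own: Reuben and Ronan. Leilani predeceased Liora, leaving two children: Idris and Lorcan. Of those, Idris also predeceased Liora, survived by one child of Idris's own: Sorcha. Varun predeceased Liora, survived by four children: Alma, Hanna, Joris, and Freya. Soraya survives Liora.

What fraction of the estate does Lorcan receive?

The spouse counts as an additional share at the children's level, so there are 5 primary shares of $64,000. Flora takes one such share ($64,000).
The children's combined portion ($256,000) is divided into 4 shares of $64,000: Soraya takes $64,000; Priya's $64,000 share passes to Priya's issue; Leilani's $64,000 share passes to Leilani's issue; Varun's $64,000 share passes to Varun's issue.
Priya's share ($64,000) is divided into 2 shares of $32,000: Jovan takes $32,000; Niko's $32,000 share passes to Niko's issue.
Niko's share ($32,000) is divided into 2 shares of $16,000: Reuben and Ronan each take $16,000.
Leilani's share ($64,000) is divided into 2 shares of $32,000: Lorcan takes $32,000; Idris's $32,000 share passes to Idris's issue.
Idris's share ($32,000) passes entirely to Sorcha.
Varun's share ($64,000) is divided into 4 shares of $16,000: Alma, Hanna, Joris, and Freya each take $16,000.

Lorcan receives 1/10 of the estate.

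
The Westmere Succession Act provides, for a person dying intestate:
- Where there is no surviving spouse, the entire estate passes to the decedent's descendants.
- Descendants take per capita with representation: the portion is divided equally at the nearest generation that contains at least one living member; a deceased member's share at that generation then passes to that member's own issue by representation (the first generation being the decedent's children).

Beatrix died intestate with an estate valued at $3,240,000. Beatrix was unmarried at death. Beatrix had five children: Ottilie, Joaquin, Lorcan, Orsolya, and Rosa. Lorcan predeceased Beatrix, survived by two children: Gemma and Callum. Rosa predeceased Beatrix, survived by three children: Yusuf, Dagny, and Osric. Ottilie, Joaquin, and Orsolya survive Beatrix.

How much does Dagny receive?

The entire $3,240,000 passes to the descendants.
That amount ($3,240,000) is divided into 5 shares of $648,000: Ottilie, Joaquin, and Orsolya each take $648,000; Lorcan's $648,000 share passes to Lorcan's issue; Rosa's $648,000 share passes to Rosa's issue.
Lorcan's share ($648,000) is divided into 2 shares of $324,000: Gemma and Callum each take $324,000.
Rosa's share ($648,000) is divided into 3 shares of $216,000: Yusuf, Dagny, and Osric each take $216,000.

Dagny receives $216,000.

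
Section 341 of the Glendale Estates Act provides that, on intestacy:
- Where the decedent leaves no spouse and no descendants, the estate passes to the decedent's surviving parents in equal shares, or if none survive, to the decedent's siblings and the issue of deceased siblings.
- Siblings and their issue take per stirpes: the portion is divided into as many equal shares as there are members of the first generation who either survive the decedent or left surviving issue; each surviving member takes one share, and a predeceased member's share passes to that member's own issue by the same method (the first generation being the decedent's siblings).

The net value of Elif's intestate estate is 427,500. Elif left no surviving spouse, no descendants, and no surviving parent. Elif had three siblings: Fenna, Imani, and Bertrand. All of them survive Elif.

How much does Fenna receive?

Fenna receives 142,500.

The entire 427,500 passes to the siblings and their issue.
That amount (427,500) is divided into 3 shares of 142,500: Fenna, Imani, and Bertrand each take 142,500.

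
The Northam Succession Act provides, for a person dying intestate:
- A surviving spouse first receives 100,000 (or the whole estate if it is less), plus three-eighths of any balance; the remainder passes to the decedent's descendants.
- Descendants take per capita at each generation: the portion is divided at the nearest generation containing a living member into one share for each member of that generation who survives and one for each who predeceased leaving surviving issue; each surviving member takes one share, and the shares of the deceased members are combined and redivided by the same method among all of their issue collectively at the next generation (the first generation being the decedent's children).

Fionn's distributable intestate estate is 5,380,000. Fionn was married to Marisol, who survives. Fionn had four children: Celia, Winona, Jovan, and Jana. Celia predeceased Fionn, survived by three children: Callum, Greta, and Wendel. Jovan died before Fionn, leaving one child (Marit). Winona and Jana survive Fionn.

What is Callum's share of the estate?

Callum receives 412,500.

Marisol first takes 100,000, leaving a balance of 5,280,000. Marisol then takes three-eighths of the balance (1,980,000), for a total of 2,080,000. The remaining 3,300,000 passes to the descendants.
The descendants' portion (3,300,000) is divided at the children's generation into 4 shares of 825,000. Winona and Jana each take 825,000. The 2 shares of the deceased (Celia and Jovan) are combined into a pool of 1,650,000.
That pool (1,650,000) is divided at the grandchildren's generation equally among Callum, Greta, Wendel, and Marit: 412,500 each.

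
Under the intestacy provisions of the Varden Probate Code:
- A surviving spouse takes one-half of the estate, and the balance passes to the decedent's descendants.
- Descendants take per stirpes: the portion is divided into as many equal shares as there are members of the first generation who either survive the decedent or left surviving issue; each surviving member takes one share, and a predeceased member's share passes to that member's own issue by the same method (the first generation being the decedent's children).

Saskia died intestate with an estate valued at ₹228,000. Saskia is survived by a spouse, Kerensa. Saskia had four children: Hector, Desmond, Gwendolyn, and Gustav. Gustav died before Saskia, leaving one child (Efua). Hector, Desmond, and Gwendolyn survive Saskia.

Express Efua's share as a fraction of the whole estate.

Kerensa takes one-half of ₹228,000 = ₹114,000. The remaining ₹114,000 passes to the descendants.
The descendants' portion (₹114,000) is divided into 4 shares of ₹28,500: Hector, Desmond, and Gwendolyn each take ₹28,500; Gustav's ₹28,500 share passes to Gustav's issue.
Gustav's share (₹28,500) passes entirely to Efua.

Efua receives 1/8 of the estate.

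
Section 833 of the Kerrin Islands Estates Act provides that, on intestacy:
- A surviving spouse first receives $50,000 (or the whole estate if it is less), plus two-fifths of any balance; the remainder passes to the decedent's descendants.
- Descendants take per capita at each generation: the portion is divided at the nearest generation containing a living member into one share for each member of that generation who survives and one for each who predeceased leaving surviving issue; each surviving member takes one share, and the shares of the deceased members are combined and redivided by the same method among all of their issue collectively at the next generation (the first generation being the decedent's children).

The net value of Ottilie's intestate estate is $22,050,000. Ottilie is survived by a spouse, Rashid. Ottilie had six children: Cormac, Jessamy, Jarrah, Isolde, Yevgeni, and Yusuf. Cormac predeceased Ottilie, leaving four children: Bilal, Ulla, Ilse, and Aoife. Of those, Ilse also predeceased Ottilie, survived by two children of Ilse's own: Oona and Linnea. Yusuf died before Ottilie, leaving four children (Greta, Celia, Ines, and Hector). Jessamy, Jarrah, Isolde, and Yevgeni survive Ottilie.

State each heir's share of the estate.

Rashid first takes $50,000, leaving a balance of $22,000,000. Rashid then takes two-fifths of the balance ($8,800,000), for a total of $8,850,000. The remaining $13,200,000 passes to the descendants.
The descendants' portion ($13,200,000) is divided at the children's generation into 6 shares of $2,200,000. Jessamy, Jarrah, Isolde, and Yevgeni each take $2,200,000. The 2 shares of the deceased (Cormac and Yusuf) are combined into a pool of $4,400,000.
That pool ($4,400,000) is divided at the grandchildren's generation into 8 shares of $550,000. Bilal, Ulla, Aoife, Greta, Celia, Ines, and Hector each take $550,000. The remaining share for the deceased Ilse ($550,000) is carried to the next generation.
That pool ($550,000) is divided at the great-grandchildren's generation equally among Oona and Linnea: $275,000 each.

Rashid: $8,850,000; Bilal: $550,000; Ulla: $550,000; Oona: $275,000; Linnea: $275,000; Aoife: $550,000; Jessamy: $2,200,000; Jarrah: $2,200,000; Isolde: $2,200,000; Yevgeni: $2,200,000; Greta: $550,000; Celia: $550,000; Ines: $550,000; Hector: $550,000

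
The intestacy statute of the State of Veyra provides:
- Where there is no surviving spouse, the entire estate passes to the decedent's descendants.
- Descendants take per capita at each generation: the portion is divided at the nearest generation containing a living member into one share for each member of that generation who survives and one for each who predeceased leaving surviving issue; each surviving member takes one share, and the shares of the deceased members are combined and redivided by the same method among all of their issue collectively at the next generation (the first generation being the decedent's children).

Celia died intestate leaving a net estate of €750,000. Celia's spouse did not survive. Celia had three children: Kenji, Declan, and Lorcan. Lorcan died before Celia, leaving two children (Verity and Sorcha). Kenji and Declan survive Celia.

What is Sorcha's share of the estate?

The entire €750,000 passes to the descendants.
That amount (€750,000) is divided at the children's generation into 3 shares of €250,000. Kenji and Declan each take €250,000. The remaining share for the deceased Lorcan (€250,000) is carried to the next generation.
That pool (€250,000) is divided at the grandchildren's generation equally among Verity and Sorcha: €125,000 each.

Sorcha receives €125,000.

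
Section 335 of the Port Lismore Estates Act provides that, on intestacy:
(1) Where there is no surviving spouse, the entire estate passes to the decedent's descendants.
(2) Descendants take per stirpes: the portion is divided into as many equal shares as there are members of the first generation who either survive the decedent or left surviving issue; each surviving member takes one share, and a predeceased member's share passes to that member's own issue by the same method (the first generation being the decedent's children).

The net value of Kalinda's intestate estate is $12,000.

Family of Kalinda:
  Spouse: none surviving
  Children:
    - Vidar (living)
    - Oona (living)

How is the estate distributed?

Vidar: $6,000; Oona: $6,000

The entire $12,000 passes to the descendants.
That amount ($12,000) is divided into 2 shares of $6,000: Vidar and Oona each take $6,000.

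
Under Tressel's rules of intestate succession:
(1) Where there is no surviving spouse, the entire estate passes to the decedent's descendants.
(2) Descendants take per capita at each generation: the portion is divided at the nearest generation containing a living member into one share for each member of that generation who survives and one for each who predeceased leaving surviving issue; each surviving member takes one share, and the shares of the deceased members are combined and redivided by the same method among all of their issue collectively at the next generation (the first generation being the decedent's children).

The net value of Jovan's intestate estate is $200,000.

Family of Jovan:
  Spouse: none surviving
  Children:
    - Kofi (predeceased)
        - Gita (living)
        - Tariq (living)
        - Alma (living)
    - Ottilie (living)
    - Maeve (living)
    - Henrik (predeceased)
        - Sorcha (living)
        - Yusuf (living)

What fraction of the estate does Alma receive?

Alma receives 1/10 of the estate.

The entire $200,000 passes to the descendants.
That amount ($200,000) is divided at the children's generation into 4 shares of $50,000. Ottilie and Maeve each take $50,000. The 2 shares of the deceased (Kofi and Henrik) are combined into a pool of $100,000.
That pool ($100,000) is divided at the grandchildren's generation equally among Gita, Tariq, Alma, Sorcha, and Yusuf: $20,000 each.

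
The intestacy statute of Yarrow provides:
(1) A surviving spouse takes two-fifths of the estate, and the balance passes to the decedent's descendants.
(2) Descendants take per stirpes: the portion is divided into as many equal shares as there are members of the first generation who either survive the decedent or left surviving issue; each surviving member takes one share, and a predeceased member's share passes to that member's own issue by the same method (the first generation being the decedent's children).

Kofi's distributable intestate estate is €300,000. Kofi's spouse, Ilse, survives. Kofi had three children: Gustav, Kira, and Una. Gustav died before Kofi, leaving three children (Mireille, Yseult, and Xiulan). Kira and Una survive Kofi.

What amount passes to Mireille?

Mireille receives €20,000.

Ilse takes two-fifths of €300,000 = €120,000. The remaining €180,000 passes to the descendants.
The descendants' portion (€180,000) is divided into 3 shares of €60,000: Kira and Una each take €60,000; Gustav's €60,000 share passes to Gustav's issue.
Gustav's share (€60,000) is divided into 3 shares of €20,000: Mireille, Yseult, and Xiulan each take €20,000.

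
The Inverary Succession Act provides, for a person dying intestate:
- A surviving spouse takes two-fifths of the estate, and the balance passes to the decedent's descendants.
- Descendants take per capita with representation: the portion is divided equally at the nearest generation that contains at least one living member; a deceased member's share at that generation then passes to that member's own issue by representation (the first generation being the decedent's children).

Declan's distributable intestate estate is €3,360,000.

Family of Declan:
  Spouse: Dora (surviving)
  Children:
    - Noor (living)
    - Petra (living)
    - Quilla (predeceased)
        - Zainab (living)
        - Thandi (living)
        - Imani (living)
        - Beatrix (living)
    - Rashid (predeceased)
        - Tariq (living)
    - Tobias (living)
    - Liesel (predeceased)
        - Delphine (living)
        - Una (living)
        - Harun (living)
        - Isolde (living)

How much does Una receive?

Una receives €84,000.

Dora takes two-fifths of €3,360,000 = €1,344,000. The remaining €2,016,000 passes to the descendants.
The descendants' portion (€2,016,000) is divided into 6 shares of €336,000: Noor, Petra, and Tobias each take €336,000; Quilla's €336,000 share passes to Quilla's issue; Rashid's €336,000 share passes to Rashid's issue; Liesel's €336,000 share passes to Liesel's issue.
Quilla's share (€336,000) is divided into 4 shares of €84,000: Zainab, Thandi, Imani, and Beatrix each take €84,000.
Rashid's share (€336,000) passes entirely to Tariq.
Liesel's share (€336,000) is divided into 4 shares of €84,000: Delphine, Una, Harun, and Isolde each take €84,000.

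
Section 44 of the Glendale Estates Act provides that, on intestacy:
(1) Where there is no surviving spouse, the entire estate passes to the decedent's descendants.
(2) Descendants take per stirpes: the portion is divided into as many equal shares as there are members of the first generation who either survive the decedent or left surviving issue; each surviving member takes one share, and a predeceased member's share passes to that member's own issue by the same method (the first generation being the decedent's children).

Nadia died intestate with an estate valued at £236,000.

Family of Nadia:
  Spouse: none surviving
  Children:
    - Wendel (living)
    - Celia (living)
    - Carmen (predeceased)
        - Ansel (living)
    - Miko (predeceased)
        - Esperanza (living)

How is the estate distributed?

Wendel: £59,000; Celia: £59,000; Ansel: £59,000; Esperanza: £59,000

The entire £236,000 passes to the descendants.
That amount (£236,000) is divided into 4 shares of £59,000: Wendel and Celia each take £59,000; Carmen's £59,000 share passes to Carmen's issue; Miko's £59,000 share passes to Miko's issue.
Carmen's share (£59,000) passes entirely to Ansel.
Miko's share (£59,000) passes entirely to Esperanza.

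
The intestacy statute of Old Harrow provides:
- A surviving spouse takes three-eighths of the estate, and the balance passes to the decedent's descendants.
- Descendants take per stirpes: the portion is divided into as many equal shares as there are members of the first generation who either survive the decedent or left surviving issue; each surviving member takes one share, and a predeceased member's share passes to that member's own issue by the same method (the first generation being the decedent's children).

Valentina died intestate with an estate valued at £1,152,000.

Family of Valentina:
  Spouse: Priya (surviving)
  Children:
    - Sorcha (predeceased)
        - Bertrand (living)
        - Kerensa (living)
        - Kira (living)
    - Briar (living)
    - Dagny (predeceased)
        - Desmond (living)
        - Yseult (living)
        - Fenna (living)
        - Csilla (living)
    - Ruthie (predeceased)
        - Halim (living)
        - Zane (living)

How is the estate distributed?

Priya takes three-eighths of £1,152,000 = £432,000. The remaining £720,000 passes to the descendants.
The descendants' portion (£720,000) is divided into 4 shares of £180,000: Briar takes £180,000; Sorcha's £180,000 share passes to Sorcha's issue; Dagny's £180,000 share passes to Dagny's issue; Ruthie's £180,000 share passes to Ruthie's issue.
Sorcha's share (£180,000) is divided into 3 shares of £60,000: Bertrand, Kerensa, and Kira each take £60,000.
Dagny's share (£180,000) is divided into 4 shares of £45,000: Desmond, Yseult, Fenna, and Csilla each take £45,000.
Ruthie's share (£180,000) is divided into 2 shares of £90,000: Halim and Zane each take £90,000.

Priya: £432,000; Bertrand: £60,000; Kerensa: £60,000; Kira: £60,000; Briar: £180,000; Desmond: £45,000; Yseult: £45,000; Fenna: £45,000; Csilla: £45,000; Halim: £90,000; Zane: £90,000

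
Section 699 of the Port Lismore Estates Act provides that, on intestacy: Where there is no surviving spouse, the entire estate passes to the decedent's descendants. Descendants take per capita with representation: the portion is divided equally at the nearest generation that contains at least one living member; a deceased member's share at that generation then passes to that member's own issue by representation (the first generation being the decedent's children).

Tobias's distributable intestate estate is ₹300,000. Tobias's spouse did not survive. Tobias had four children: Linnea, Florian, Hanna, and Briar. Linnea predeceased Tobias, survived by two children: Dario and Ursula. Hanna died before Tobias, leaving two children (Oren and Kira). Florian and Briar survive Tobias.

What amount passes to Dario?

Dario receives ₹37,500.

The entire ₹300,000 passes to the descendants.
That amount (₹300,000) is divided into 4 shares of ₹75,000: Florian and Briar each take ₹75,000; Linnea's ₹75,000 share passes to Linnea's issue; Hanna's ₹75,000 share passes to Hanna's issue.
Linnea's share (₹75,000) is divided into 2 shares of ₹37,500: Dario and Ursula each take ₹37,500.
Hanna's share (₹75,000) is divided into 2 shares of ₹37,500: Oren and Kira each take ₹37,500.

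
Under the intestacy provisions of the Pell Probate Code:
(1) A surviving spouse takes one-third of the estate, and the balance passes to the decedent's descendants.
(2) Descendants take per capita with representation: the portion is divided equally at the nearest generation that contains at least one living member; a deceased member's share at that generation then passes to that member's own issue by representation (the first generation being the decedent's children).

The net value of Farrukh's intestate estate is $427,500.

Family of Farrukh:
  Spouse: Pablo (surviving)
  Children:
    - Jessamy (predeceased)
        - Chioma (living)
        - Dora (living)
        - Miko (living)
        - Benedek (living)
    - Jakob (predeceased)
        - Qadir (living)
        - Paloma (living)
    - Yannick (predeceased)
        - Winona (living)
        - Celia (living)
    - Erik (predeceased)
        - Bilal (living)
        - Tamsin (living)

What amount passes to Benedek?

Benedek receives $28,500.

Pablo takes one-third of $427,500 = $142,500. The remaining $285,000 passes to the descendants.
No child survives, so the initial division is made at the grandchildren's generation.
The descendants' portion ($285,000) is divided into 10 shares of $28,500: Chioma, Dora, Miko, Benedek, Qadir, Paloma, Winona, Celia, Bilal, and Tamsin each take $28,500.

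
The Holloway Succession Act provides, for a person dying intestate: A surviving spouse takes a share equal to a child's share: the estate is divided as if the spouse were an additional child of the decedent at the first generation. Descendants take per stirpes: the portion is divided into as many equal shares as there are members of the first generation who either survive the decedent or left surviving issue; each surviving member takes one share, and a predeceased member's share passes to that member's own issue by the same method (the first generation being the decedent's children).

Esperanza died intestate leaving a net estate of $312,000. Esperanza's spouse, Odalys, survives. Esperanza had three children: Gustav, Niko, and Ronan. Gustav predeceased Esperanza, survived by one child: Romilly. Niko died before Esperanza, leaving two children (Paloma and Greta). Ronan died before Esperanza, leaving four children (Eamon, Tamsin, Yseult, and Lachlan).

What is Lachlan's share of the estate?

Lachlan receives $19,500.

The spouse counts as an additional share at the children's level, so there are 4 primary shares of $78,000. Odalys takes one such share ($78,000).
The children's combined portion ($234,000) is divided into 3 shares of $78,000: Gustav's $78,000 share passes to Gustav's issue; Niko's $78,000 share passes to Niko's issue; Ronan's $78,000 share passes to Ronan's issue.
Gustav's share ($78,000) passes entirely to Romilly.
Niko's share ($78,000) is divided into 2 shares of $39,000: Paloma and Greta each take $39,000.
Ronan's share ($78,000) is divided into 4 shares of $19,500: Eamon, Tamsin, Yseult, and Lachlan each take $19,500.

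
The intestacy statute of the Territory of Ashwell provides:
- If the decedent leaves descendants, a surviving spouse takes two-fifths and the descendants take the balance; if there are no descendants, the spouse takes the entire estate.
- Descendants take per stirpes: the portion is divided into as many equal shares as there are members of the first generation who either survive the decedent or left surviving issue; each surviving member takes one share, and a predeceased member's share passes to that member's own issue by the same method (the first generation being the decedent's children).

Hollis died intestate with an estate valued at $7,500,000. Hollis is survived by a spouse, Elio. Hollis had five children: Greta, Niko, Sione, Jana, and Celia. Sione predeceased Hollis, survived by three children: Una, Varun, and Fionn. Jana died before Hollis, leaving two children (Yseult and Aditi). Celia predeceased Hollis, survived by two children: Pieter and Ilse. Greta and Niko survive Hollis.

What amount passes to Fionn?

Fionn receives $300,000.

Elio takes two-fifths of $7,500,000 = $3,000,000. The remaining $4,500,000 passes to the descendants.
The descendants' portion ($4,500,000) is divided into 5 shares of $900,000: Greta and Niko each take $900,000; Sione's $900,000 share passes to Sione's issue; Jana's $900,000 share passes to Jana's issue; Celia's $900,000 share passes to Celia's issue.
Sione's share ($900,000) is divided into 3 shares of $300,000: Una, Varun, and Fionn each take $300,000.
Jana's share ($900,000) is divided into 2 shares of $450,000: Yseult and Aditi each take $450,000.
Celia's share ($900,000) is divided into 2 shares of $450,000: Pieter and Ilse each take $450,000.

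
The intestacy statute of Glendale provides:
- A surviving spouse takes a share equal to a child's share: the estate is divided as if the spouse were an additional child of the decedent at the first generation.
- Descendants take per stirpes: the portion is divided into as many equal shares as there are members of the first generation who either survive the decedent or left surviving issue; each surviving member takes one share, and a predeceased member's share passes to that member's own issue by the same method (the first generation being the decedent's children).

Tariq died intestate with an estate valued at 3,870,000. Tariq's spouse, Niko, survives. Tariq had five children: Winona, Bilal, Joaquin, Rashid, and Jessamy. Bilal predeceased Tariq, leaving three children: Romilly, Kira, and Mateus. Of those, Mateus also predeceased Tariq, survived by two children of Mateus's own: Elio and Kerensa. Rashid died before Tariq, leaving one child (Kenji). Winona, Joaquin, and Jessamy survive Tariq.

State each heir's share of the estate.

The spouse counts as an additional share at the children's level, so there are 6 primary shares of 645,000. Niko takes one such share (645,000).
The children's combined portion (3,225,000) is divided into 5 shares of 645,000: Winona, Joaquin, and Jessamy each take 645,000; Bilal's 645,000 share passes to Bilal's issue; Rashid's 645,000 share passes to Rashid's issue.
Bilal's share (645,000) is divided into 3 shares of 215,000: Romilly and Kira each take 215,000; Mateus's 215,000 share passes to Mateus's issue.
Mateus's share (215,000) is divided into 2 shares of 107,500: Elio and Kerensa each take 107,500.
Rashid's share (645,000) passes entirely to Kenji.

Niko: 645,000; Winona: 645,000; Romilly: 215,000; Kira: 215,000; Elio: 107,500; Kerensa: 107,500; Joaquin: 645,000; Kenji: 645,000; Jessamy: 645,000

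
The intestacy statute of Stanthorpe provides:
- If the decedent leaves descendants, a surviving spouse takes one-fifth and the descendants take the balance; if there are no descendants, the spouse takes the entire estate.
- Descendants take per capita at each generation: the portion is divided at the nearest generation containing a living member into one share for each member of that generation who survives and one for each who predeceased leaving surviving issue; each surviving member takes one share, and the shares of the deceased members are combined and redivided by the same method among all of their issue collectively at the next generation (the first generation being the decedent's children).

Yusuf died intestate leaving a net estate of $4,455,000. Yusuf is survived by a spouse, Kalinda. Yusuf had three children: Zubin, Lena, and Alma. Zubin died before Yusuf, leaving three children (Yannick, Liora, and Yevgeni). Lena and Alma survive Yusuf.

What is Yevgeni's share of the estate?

Kalinda takes one-fifth of $4,455,000 = $891,000. The remaining $3,564,000 passes to the descendants.
The descendants' portion ($3,564,000) is divided at the children's generation into 3 shares of $1,188,000. Lena and Alma each take $1,188,000. The remaining share for the deceased Zubin ($1,188,000) is carried to the next generation.
That pool ($1,188,000) is divided at the grandchildren's generation equally among Yannick, Liora, and Yevgeni: $396,000 each.

Yevgeni receives $396,000.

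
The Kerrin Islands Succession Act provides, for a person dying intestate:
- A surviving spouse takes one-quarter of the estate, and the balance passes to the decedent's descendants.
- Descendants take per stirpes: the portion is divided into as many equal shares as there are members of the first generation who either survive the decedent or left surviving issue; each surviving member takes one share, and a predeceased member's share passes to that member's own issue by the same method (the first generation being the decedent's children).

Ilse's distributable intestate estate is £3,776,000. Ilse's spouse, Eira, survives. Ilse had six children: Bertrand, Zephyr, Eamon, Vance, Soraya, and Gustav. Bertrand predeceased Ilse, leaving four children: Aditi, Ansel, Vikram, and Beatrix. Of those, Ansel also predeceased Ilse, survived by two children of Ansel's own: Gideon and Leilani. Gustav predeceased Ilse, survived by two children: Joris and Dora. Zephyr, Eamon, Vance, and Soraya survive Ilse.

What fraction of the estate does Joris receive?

Joris receives 1/16 of the estate.

Eira takes one-quarter of £3,776,000 = £944,000. The remaining £2,832,000 passes to the descendants.
The descendants' portion (£2,832,000) is divided into 6 shares of £472,000: Zephyr, Eamon, Vance, and Soraya each take £472,000; Bertrand's £472,000 share passes to Bertrand's issue; Gustav's £472,000 share passes to Gustav's issue.
Bertrand's share (£472,000) is divided into 4 shares of £118,000: Aditi, Vikram, and Beatrix each take £118,000; Ansel's £118,000 share passes to Ansel's issue.
Ansel's share (£118,000) is divided into 2 shares of £59,000: Gideon and Leilani each take £59,000.
Gustav's share (£472,000) is divided into 2 shares of £236,000: Joris and Dora each take £236,000.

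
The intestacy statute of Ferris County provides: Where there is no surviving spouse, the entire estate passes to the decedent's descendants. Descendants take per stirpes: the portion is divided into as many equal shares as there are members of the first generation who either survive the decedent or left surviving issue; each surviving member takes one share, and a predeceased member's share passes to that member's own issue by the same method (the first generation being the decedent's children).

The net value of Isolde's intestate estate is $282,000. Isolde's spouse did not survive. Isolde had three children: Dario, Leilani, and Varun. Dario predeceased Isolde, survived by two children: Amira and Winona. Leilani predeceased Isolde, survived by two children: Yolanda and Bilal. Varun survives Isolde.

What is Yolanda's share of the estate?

The entire $282,000 passes to the descendants.
That amount ($282,000) is divided into 3 shares of $94,000: Varun takes $94,000; Dario's $94,000 share passes to Dario's issue; Leilani's $94,000 share passes to Leilani's issue.
Dario's share ($94,000) is divided into 2 shares of $47,000: Amira and Winona each take $47,000.
Leilani's share ($94,000) is divided into 2 shares of $47,000: Yolanda and Bilal each take $47,000.

Yolanda receives $47,000.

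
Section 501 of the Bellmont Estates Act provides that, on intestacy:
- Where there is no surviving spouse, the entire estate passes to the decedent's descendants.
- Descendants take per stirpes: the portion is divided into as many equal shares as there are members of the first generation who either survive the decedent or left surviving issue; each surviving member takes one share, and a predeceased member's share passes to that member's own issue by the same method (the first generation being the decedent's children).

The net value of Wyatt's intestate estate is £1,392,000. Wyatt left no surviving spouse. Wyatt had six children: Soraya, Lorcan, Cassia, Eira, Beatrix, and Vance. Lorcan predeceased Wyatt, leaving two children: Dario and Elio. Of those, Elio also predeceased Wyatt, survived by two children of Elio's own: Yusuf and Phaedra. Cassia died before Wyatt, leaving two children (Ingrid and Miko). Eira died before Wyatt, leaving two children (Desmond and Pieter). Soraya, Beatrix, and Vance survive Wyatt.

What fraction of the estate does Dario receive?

Dario receives 1/12 of the estate.

The entire £1,392,000 passes to the descendants.
That amount (£1,392,000) is divided into 6 shares of £232,000: Soraya, Beatrix, and Vance each take £232,000; Lorcan's £232,000 share passes to Lorcan's issue; Cassia's £232,000 share passes to Cassia's issue; Eira's £232,000 share passes to Eira's issue.
Lorcan's share (£232,000) is divided into 2 shares of £116,000: Dario takes £116,000; Elio's £116,000 share passes to Elio's issue.
Elio's share (£116,000) is divided into 2 shares of £58,000: Yusuf and Phaedra each take £58,000.
Cassia's share (£232,000) is divided into 2 shares of £116,000: Ingrid and Miko each take £116,000.
Eira's share (£232,000) is divided into 2 shares of £116,000: Desmond and Pieter each take £116,000.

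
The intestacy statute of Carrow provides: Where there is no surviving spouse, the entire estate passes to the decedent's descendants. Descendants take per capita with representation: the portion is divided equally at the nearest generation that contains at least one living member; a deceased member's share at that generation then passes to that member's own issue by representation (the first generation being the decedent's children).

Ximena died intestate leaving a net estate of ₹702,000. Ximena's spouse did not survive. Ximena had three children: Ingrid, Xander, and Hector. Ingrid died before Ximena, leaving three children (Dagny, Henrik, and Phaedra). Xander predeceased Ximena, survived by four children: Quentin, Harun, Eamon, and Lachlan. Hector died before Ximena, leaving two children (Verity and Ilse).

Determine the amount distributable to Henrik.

The entire ₹702,000 passes to the descendants.
No child survives, so the initial division is made at the grandchildren's generation.
That amount (₹702,000) is divided into 9 shares of ₹78,000: Dagny, Henrik, Phaedra, Quentin, Harun, Eamon, Lachlan, Verity, and Ilse each take ₹78,000.

Henrik receives ₹78,000.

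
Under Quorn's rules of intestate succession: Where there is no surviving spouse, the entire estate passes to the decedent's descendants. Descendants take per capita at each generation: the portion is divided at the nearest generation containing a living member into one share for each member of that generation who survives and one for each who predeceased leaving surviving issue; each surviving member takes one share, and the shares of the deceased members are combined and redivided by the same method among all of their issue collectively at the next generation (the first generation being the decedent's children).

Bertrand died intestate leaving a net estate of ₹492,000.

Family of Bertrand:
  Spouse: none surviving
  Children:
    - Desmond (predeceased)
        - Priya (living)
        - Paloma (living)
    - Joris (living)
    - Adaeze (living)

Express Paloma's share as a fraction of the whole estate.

The entire ₹492,000 passes to the descendants.
That amount (₹492,000) is divided at the children's generation into 3 shares of ₹164,000. Joris and Adaeze each take ₹164,000. The remaining share for the deceased Desmond (₹164,000) is carried to the next generation.
That pool (₹164,000) is divided at the grandchildren's generation equally among Priya and Paloma: ₹82,000 each.

Paloma receives 1/6 of the estate.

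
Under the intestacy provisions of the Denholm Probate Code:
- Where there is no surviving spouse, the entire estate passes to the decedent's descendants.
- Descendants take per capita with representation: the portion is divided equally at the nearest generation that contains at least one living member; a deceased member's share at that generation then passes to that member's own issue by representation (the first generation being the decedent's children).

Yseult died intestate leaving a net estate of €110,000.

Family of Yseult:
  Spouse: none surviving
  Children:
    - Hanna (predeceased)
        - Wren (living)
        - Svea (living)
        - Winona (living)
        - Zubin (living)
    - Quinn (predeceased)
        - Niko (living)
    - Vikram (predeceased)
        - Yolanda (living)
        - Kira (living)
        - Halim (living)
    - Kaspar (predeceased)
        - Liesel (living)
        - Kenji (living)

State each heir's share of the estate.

The entire €110,000 passes to the descendants.
No child survives, so the initial division is made at the grandchildren's generation.
That amount (€110,000) is divided into 10 shares of €11,000: Wren, Svea, Winona, Zubin, Niko, Yolanda, Kira, Halim, Liesel, and Kenji each take €11,000.

Wren: €11,000; Svea: €11,000; Winona: €11,000; Zubin: €11,000; Niko: €11,000; Yolanda: €11,000; Kira: €11,000; Halim: €11,000; Liesel: €11,000; Kenji: €11,000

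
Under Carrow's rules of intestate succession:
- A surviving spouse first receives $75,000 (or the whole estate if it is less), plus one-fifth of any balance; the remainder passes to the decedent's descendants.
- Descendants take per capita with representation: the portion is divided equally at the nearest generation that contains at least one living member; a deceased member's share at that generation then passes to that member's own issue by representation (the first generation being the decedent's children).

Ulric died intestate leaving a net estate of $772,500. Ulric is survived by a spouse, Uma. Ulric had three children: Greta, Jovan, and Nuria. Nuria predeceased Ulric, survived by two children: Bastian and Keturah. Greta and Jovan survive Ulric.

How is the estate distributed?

Uma: $214,500; Greta: $186,000; Jovan: $186,000; Bastian: $93,000; Keturah: $93,000

Uma first takes $75,000, leaving a balance of $697,500. Uma then takes one-fifth of the balance ($139,500), for a total of $214,500. The remaining $558,000 passes to the descendants.
The descendants' portion ($558,000) is divided into 3 shares of $186,000: Greta and Jovan each take $186,000; Nuria's $186,000 share passes to Nuria's issue.
Nuria's share ($186,000) is divided into 2 shares of $93,000: Bastian and Keturah each take $93,000.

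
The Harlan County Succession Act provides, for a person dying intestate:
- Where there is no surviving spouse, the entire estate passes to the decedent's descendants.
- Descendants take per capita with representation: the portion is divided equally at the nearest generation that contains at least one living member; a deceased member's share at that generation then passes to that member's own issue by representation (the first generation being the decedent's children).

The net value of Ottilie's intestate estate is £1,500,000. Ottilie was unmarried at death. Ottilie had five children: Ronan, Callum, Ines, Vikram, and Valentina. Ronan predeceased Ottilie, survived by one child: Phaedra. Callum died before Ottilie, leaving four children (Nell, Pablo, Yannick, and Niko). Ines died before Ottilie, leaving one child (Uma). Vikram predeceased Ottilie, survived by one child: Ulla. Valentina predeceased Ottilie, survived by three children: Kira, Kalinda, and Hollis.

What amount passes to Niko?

The entire £1,500,000 passes to the descendants.
No child survives, so the initial division is made at the grandchildren's generation.
That amount (£1,500,000) is divided into 10 shares of £150,000: Phaedra, Nell, Pablo, Yannick, Niko, Uma, Ulla, Kira, Kalinda, and Hollis each take £150,000.

Niko receives £150,000.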